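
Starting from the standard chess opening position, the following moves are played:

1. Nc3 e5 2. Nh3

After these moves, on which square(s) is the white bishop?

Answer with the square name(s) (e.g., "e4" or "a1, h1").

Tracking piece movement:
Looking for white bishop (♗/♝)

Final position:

  a b c d e f g h
  ─────────────────
8│♜ ♞ ♝ ♛ ♚ ♝ ♞ ♜│8
7│♟ ♟ ♟ ♟ · ♟ ♟ ♟│7
6│· · · · · · · ·│6
5│· · · · ♟ · · ·│5
4│· · · · · · · ·│4
3│· · ♘ · · · · ♘│3
2│♙ ♙ ♙ ♙ ♙ ♙ ♙ ♙│2
1│♖ · ♗ ♕ ♔ ♗ · ♖│1
  ─────────────────
  a b c d e f g h


c1, f1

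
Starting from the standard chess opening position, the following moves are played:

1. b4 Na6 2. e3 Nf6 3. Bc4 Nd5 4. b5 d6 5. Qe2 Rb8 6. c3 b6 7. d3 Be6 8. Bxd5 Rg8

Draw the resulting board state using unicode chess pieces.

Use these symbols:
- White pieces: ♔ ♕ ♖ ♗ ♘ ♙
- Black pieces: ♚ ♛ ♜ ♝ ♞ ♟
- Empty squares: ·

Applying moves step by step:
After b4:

♜ ♞ ♝ ♛ ♚ ♝ ♞ ♜
♟ ♟ ♟ ♟ ♟ ♟ ♟ ♟
· · · · · · · ·
· · · · · · · ·
· ♙ · · · · · ·
· · · · · · · ·
♙ · ♙ ♙ ♙ ♙ ♙ ♙
♖ ♘ ♗ ♕ ♔ ♗ ♘ ♖


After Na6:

♜ · ♝ ♛ ♚ ♝ ♞ ♜
♟ ♟ ♟ ♟ ♟ ♟ ♟ ♟
♞ · · · · · · ·
· · · · · · · ·
· ♙ · · · · · ·
· · · · · · · ·
♙ · ♙ ♙ ♙ ♙ ♙ ♙
♖ ♘ ♗ ♕ ♔ ♗ ♘ ♖


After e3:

♜ · ♝ ♛ ♚ ♝ ♞ ♜
♟ ♟ ♟ ♟ ♟ ♟ ♟ ♟
♞ · · · · · · ·
· · · · · · · ·
· ♙ · · · · · ·
· · · · ♙ · · ·
♙ · ♙ ♙ · ♙ ♙ ♙
♖ ♘ ♗ ♕ ♔ ♗ ♘ ♖


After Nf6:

♜ · ♝ ♛ ♚ ♝ · ♜
♟ ♟ ♟ ♟ ♟ ♟ ♟ ♟
♞ · · · · ♞ · ·
· · · · · · · ·
· ♙ · · · · · ·
· · · · ♙ · · ·
♙ · ♙ ♙ · ♙ ♙ ♙
♖ ♘ ♗ ♕ ♔ ♗ ♘ ♖


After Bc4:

♜ · ♝ ♛ ♚ ♝ · ♜
♟ ♟ ♟ ♟ ♟ ♟ ♟ ♟
♞ · · · · ♞ · ·
· · · · · · · ·
· ♙ ♗ · · · · ·
· · · · ♙ · · ·
♙ · ♙ ♙ · ♙ ♙ ♙
♖ ♘ ♗ ♕ ♔ · ♘ ♖


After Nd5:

♜ · ♝ ♛ ♚ ♝ · ♜
♟ ♟ ♟ ♟ ♟ ♟ ♟ ♟
♞ · · · · · · ·
· · · ♞ · · · ·
· ♙ ♗ · · · · ·
· · · · ♙ · · ·
♙ · ♙ ♙ · ♙ ♙ ♙
♖ ♘ ♗ ♕ ♔ · ♘ ♖


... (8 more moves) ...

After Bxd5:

· ♜ · ♛ ♚ ♝ · ♜
♟ · ♟ · ♟ ♟ ♟ ♟
♞ ♟ · ♟ ♝ · · ·
· ♙ · ♗ · · · ·
· · · · · · · ·
· · ♙ ♙ ♙ · · ·
♙ · · · ♕ ♙ ♙ ♙
♖ ♘ ♗ · ♔ · ♘ ♖


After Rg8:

· ♜ · ♛ ♚ ♝ ♜ ·
♟ · ♟ · ♟ ♟ ♟ ♟
♞ ♟ · ♟ ♝ · · ·
· ♙ · ♗ · · · ·
· · · · · · · ·
· · ♙ ♙ ♙ · · ·
♙ · · · ♕ ♙ ♙ ♙
♖ ♘ ♗ · ♔ · ♘ ♖



  a b c d e f g h
  ─────────────────
8│· ♜ · ♛ ♚ ♝ ♜ ·│8
7│♟ · ♟ · ♟ ♟ ♟ ♟│7
6│♞ ♟ · ♟ ♝ · · ·│6
5│· ♙ · ♗ · · · ·│5
4│· · · · · · · ·│4
3│· · ♙ ♙ ♙ · · ·│3
2│♙ · · · ♕ ♙ ♙ ♙│2
1│♖ ♘ ♗ · ♔ · ♘ ♖│1
  ─────────────────
  a b c d e f g h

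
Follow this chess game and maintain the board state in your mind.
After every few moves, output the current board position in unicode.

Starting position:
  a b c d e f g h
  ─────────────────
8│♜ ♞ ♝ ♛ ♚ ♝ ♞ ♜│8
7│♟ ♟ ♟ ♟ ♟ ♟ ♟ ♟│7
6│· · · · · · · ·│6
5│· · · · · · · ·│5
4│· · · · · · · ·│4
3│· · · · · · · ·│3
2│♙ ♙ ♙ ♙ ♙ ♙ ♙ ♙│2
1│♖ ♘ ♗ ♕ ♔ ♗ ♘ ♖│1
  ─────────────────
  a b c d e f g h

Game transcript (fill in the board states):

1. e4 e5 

  a b c d e f g h
  ─────────────────
8│♜ ♞ ♝ ♛ ♚ ♝ ♞ ♜│8
7│♟ ♟ ♟ ♟ · ♟ ♟ ♟│7
6│· · · · · · · ·│6
5│· · · · ♟ · · ·│5
4│· · · · ♙ · · ·│4
3│· · · · · · · ·│3
2│♙ ♙ ♙ ♙ · ♙ ♙ ♙│2
1│♖ ♘ ♗ ♕ ♔ ♗ ♘ ♖│1
  ─────────────────
  a b c d e f g h

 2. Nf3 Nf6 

  a b c d e f g h
  ─────────────────
8│♜ ♞ ♝ ♛ ♚ ♝ · ♜│8
7│♟ ♟ ♟ ♟ · ♟ ♟ ♟│7
6│· · · · · ♞ · ·│6
5│· · · · ♟ · · ·│5
4│· · · · ♙ · · ·│4
3│· · · · · ♘ · ·│3
2│♙ ♙ ♙ ♙ · ♙ ♙ ♙│2
1│♖ ♘ ♗ ♕ ♔ ♗ · ♖│1
  ─────────────────
  a b c d e f g h

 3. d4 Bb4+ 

  a b c d e f g h
  ─────────────────
8│♜ ♞ ♝ ♛ ♚ · · ♜│8
7│♟ ♟ ♟ ♟ · ♟ ♟ ♟│7
6│· · · · · ♞ · ·│6
5│· · · · ♟ · · ·│5
4│· ♝ · ♙ ♙ · · ·│4
3│· · · · · ♘ · ·│3
2│♙ ♙ ♙ · · ♙ ♙ ♙│2
1│♖ ♘ ♗ ♕ ♔ ♗ · ♖│1
  ─────────────────
  a b c d e f g h

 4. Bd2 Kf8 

  a b c d e f g h
  ─────────────────
8│♜ ♞ ♝ ♛ · ♚ · ♜│8
7│♟ ♟ ♟ ♟ · ♟ ♟ ♟│7
6│· · · · · ♞ · ·│6
5│· · · · ♟ · · ·│5
4│· ♝ · ♙ ♙ · · ·│4
3│· · · · · ♘ · ·│3
2│♙ ♙ ♙ ♗ · ♙ ♙ ♙│2
1│♖ ♘ · ♕ ♔ ♗ · ♖│1
  ─────────────────
  a b c d e f g h

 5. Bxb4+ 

  a b c d e f g h
  ─────────────────
8│♜ ♞ ♝ ♛ · ♚ · ♜│8
7│♟ ♟ ♟ ♟ · ♟ ♟ ♟│7
6│· · · · · ♞ · ·│6
5│· · · · ♟ · · ·│5
4│· ♗ · ♙ ♙ · · ·│4
3│· · · · · ♘ · ·│3
2│♙ ♙ ♙ · · ♙ ♙ ♙│2
1│♖ ♘ · ♕ ♔ ♗ · ♖│1
  ─────────────────
  a b c d e f g h


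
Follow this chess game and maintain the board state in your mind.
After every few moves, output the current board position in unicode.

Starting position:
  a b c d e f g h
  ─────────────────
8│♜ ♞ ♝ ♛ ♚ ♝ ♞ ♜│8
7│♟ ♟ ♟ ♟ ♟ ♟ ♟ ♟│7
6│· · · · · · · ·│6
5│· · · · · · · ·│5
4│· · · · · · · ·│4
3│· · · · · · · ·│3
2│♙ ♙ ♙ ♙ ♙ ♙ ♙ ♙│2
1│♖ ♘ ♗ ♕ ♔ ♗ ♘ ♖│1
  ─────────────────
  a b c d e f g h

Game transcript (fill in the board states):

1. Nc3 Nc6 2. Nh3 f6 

  a b c d e f g h
  ─────────────────
8│♜ · ♝ ♛ ♚ ♝ ♞ ♜│8
7│♟ ♟ ♟ ♟ ♟ · ♟ ♟│7
6│· · ♞ · · ♟ · ·│6
5│· · · · · · · ·│5
4│· · · · · · · ·│4
3│· · ♘ · · · · ♘│3
2│♙ ♙ ♙ ♙ ♙ ♙ ♙ ♙│2
1│♖ · ♗ ♕ ♔ ♗ · ♖│1
  ─────────────────
  a b c d e f g h

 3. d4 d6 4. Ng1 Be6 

  a b c d e f g h
  ─────────────────
8│♜ · · ♛ ♚ ♝ ♞ ♜│8
7│♟ ♟ ♟ · ♟ · ♟ ♟│7
6│· · ♞ ♟ ♝ ♟ · ·│6
5│· · · · · · · ·│5
4│· · · ♙ · · · ·│4
3│· · ♘ · · · · ·│3
2│♙ ♙ ♙ · ♙ ♙ ♙ ♙│2
1│♖ · ♗ ♕ ♔ ♗ ♘ ♖│1
  ─────────────────
  a b c d e f g h

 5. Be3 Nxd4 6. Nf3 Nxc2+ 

  a b c d e f g h
  ─────────────────
8│♜ · · ♛ ♚ ♝ ♞ ♜│8
7│♟ ♟ ♟ · ♟ · ♟ ♟│7
6│· · · ♟ ♝ ♟ · ·│6
5│· · · · · · · ·│5
4│· · · · · · · ·│4
3│· · ♘ · ♗ ♘ · ·│3
2│♙ ♙ ♞ · ♙ ♙ ♙ ♙│2
1│♖ · · ♕ ♔ ♗ · ♖│1
  ─────────────────
  a b c d e f g h

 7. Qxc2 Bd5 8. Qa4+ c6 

  a b c d e f g h
  ─────────────────
8│♜ · · ♛ ♚ ♝ ♞ ♜│8
7│♟ ♟ · · ♟ · ♟ ♟│7
6│· · ♟ ♟ · ♟ · ·│6
5│· · · ♝ · · · ·│5
4│♕ · · · · · · ·│4
3│· · ♘ · ♗ ♘ · ·│3
2│♙ ♙ · · ♙ ♙ ♙ ♙│2
1│♖ · · · ♔ ♗ · ♖│1
  ─────────────────
  a b c d e f g h

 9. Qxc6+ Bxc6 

  a b c d e f g h
  ─────────────────
8│♜ · · ♛ ♚ ♝ ♞ ♜│8
7│♟ ♟ · · ♟ · ♟ ♟│7
6│· · ♝ ♟ · ♟ · ·│6
5│· · · · · · · ·│5
4│· · · · · · · ·│4
3│· · ♘ · ♗ ♘ · ·│3
2│♙ ♙ · · ♙ ♙ ♙ ♙│2
1│♖ · · · ♔ ♗ · ♖│1
  ─────────────────
  a b c d e f g h


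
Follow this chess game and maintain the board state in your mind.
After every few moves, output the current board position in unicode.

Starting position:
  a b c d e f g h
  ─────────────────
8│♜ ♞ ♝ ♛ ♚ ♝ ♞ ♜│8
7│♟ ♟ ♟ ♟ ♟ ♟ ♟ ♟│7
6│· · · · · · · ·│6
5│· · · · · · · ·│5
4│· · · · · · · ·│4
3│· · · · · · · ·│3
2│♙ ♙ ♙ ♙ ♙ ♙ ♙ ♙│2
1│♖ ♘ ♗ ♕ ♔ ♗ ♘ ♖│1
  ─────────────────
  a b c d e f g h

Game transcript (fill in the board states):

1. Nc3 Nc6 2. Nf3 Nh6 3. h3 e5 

  a b c d e f g h
  ─────────────────
8│♜ · ♝ ♛ ♚ ♝ · ♜│8
7│♟ ♟ ♟ ♟ · ♟ ♟ ♟│7
6│· · ♞ · · · · ♞│6
5│· · · · ♟ · · ·│5
4│· · · · · · · ·│4
3│· · ♘ · · ♘ · ♙│3
2│♙ ♙ ♙ ♙ ♙ ♙ ♙ ·│2
1│♖ · ♗ ♕ ♔ ♗ · ♖│1
  ─────────────────
  a b c d e f g h

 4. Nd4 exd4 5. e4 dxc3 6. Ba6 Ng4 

  a b c d e f g h
  ─────────────────
8│♜ · ♝ ♛ ♚ ♝ · ♜│8
7│♟ ♟ ♟ ♟ · ♟ ♟ ♟│7
6│♗ · ♞ · · · · ·│6
5│· · · · · · · ·│5
4│· · · · ♙ · ♞ ·│4
3│· · ♟ · · · · ♙│3
2│♙ ♙ ♙ ♙ · ♙ ♙ ·│2
1│♖ · ♗ ♕ ♔ · · ♖│1
  ─────────────────
  a b c d e f g h

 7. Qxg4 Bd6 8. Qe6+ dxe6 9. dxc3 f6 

  a b c d e f g h
  ─────────────────
8│♜ · ♝ ♛ ♚ · · ♜│8
7│♟ ♟ ♟ · · · ♟ ♟│7
6│♗ · ♞ ♝ ♟ ♟ · ·│6
5│· · · · · · · ·│5
4│· · · · ♙ · · ·│4
3│· · ♙ · · · · ♙│3
2│♙ ♙ ♙ · · ♙ ♙ ·│2
1│♖ · ♗ · ♔ · · ♖│1
  ─────────────────
  a b c d e f g h

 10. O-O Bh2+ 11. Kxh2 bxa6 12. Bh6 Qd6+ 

  a b c d e f g h
  ─────────────────
8│♜ · ♝ · ♚ · · ♜│8
7│♟ · ♟ · · · ♟ ♟│7
6│♟ · ♞ ♛ ♟ ♟ · ♗│6
5│· · · · · · · ·│5
4│· · · · ♙ · · ·│4
3│· · ♙ · · · · ♙│3
2│♙ ♙ ♙ · · ♙ ♙ ♔│2
1│♖ · · · · ♖ · ·│1
  ─────────────────
  a b c d e f g h



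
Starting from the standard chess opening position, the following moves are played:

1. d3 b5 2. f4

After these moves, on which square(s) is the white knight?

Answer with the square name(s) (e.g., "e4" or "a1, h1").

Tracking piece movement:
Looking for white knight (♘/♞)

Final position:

  a b c d e f g h
  ─────────────────
8│♜ ♞ ♝ ♛ ♚ ♝ ♞ ♜│8
7│♟ · ♟ ♟ ♟ ♟ ♟ ♟│7
6│· · · · · · · ·│6
5│· ♟ · · · · · ·│5
4│· · · · · ♙ · ·│4
3│· · · ♙ · · · ·│3
2│♙ ♙ ♙ · ♙ · ♙ ♙│2
1│♖ ♘ ♗ ♕ ♔ ♗ ♘ ♖│1
  ─────────────────
  a b c d e f g h


b1, g1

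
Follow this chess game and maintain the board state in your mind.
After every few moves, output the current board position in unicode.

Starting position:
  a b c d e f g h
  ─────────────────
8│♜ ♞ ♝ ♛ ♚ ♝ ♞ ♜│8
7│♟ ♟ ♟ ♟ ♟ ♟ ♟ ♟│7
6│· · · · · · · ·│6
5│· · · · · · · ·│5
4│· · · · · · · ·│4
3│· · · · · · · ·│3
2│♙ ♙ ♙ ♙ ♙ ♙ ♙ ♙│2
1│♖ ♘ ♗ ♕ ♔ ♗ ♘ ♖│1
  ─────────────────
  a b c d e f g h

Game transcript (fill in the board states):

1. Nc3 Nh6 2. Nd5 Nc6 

  a b c d e f g h
  ─────────────────
8│♜ · ♝ ♛ ♚ ♝ · ♜│8
7│♟ ♟ ♟ ♟ ♟ ♟ ♟ ♟│7
6│· · ♞ · · · · ♞│6
5│· · · ♘ · · · ·│5
4│· · · · · · · ·│4
3│· · · · · · · ·│3
2│♙ ♙ ♙ ♙ ♙ ♙ ♙ ♙│2
1│♖ · ♗ ♕ ♔ ♗ ♘ ♖│1
  ─────────────────
  a b c d e f g h

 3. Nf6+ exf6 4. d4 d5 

  a b c d e f g h
  ─────────────────
8│♜ · ♝ ♛ ♚ ♝ · ♜│8
7│♟ ♟ ♟ · · ♟ ♟ ♟│7
6│· · ♞ · · ♟ · ♞│6
5│· · · ♟ · · · ·│5
4│· · · ♙ · · · ·│4
3│· · · · · · · ·│3
2│♙ ♙ ♙ · ♙ ♙ ♙ ♙│2
1│♖ · ♗ ♕ ♔ ♗ ♘ ♖│1
  ─────────────────
  a b c d e f g h

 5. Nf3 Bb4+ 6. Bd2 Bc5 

  a b c d e f g h
  ─────────────────
8│♜ · ♝ ♛ ♚ · · ♜│8
7│♟ ♟ ♟ · · ♟ ♟ ♟│7
6│· · ♞ · · ♟ · ♞│6
5│· · ♝ ♟ · · · ·│5
4│· · · ♙ · · · ·│4
3│· · · · · ♘ · ·│3
2│♙ ♙ ♙ ♗ ♙ ♙ ♙ ♙│2
1│♖ · · ♕ ♔ ♗ · ♖│1
  ─────────────────
  a b c d e f g h

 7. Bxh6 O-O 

  a b c d e f g h
  ─────────────────
8│♜ · ♝ ♛ · ♜ ♚ ·│8
7│♟ ♟ ♟ · · ♟ ♟ ♟│7
6│· · ♞ · · ♟ · ♗│6
5│· · ♝ ♟ · · · ·│5
4│· · · ♙ · · · ·│4
3│· · · · · ♘ · ·│3
2│♙ ♙ ♙ · ♙ ♙ ♙ ♙│2
1│♖ · · ♕ ♔ ♗ · ♖│1
  ─────────────────
  a b c d e f g h


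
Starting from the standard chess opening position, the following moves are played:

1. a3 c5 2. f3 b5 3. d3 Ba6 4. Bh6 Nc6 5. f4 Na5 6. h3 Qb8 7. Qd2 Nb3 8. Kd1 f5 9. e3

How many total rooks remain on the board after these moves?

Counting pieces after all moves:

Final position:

  a b c d e f g h
  ─────────────────
8│♜ ♛ · · ♚ ♝ ♞ ♜│8
7│♟ · · ♟ ♟ · ♟ ♟│7
6│♝ · · · · · · ♗│6
5│· ♟ ♟ · · ♟ · ·│5
4│· · · · · ♙ · ·│4
3│♙ ♞ · ♙ ♙ · · ♙│3
2│· ♙ ♙ ♕ · · ♙ ·│2
1│♖ ♘ · ♔ · ♗ ♘ ♖│1
  ─────────────────
  a b c d e f g h


4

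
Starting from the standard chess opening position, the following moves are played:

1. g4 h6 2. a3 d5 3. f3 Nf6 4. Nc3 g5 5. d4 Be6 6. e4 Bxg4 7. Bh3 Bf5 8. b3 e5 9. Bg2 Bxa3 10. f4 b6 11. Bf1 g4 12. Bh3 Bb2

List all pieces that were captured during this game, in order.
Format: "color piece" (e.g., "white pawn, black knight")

Tracking captures:
  Bxg4: captured white pawn
  Bxa3: captured white pawn

white pawn, white pawn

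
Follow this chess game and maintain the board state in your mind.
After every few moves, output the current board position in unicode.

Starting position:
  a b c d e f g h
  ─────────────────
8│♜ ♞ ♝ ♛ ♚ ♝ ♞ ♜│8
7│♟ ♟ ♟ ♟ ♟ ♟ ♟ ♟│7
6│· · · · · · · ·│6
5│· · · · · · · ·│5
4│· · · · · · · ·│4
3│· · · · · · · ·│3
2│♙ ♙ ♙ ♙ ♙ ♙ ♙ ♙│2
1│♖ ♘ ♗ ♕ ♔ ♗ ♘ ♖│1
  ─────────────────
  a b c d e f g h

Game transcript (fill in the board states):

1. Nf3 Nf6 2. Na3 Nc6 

  a b c d e f g h
  ─────────────────
8│♜ · ♝ ♛ ♚ ♝ · ♜│8
7│♟ ♟ ♟ ♟ ♟ ♟ ♟ ♟│7
6│· · ♞ · · ♞ · ·│6
5│· · · · · · · ·│5
4│· · · · · · · ·│4
3│♘ · · · · ♘ · ·│3
2│♙ ♙ ♙ ♙ ♙ ♙ ♙ ♙│2
1│♖ · ♗ ♕ ♔ ♗ · ♖│1
  ─────────────────
  a b c d e f g h

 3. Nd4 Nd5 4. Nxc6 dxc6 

  a b c d e f g h
  ─────────────────
8│♜ · ♝ ♛ ♚ ♝ · ♜│8
7│♟ ♟ ♟ · ♟ ♟ ♟ ♟│7
6│· · ♟ · · · · ·│6
5│· · · ♞ · · · ·│5
4│· · · · · · · ·│4
3│♘ · · · · · · ·│3
2│♙ ♙ ♙ ♙ ♙ ♙ ♙ ♙│2
1│♖ · ♗ ♕ ♔ ♗ · ♖│1
  ─────────────────
  a b c d e f g h

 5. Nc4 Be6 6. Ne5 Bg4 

  a b c d e f g h
  ─────────────────
8│♜ · · ♛ ♚ ♝ · ♜│8
7│♟ ♟ ♟ · ♟ ♟ ♟ ♟│7
6│· · ♟ · · · · ·│6
5│· · · ♞ ♘ · · ·│5
4│· · · · · · ♝ ·│4
3│· · · · · · · ·│3
2│♙ ♙ ♙ ♙ ♙ ♙ ♙ ♙│2
1│♖ · ♗ ♕ ♔ ♗ · ♖│1
  ─────────────────
  a b c d e f g h

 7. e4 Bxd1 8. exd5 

  a b c d e f g h
  ─────────────────
8│♜ · · ♛ ♚ ♝ · ♜│8
7│♟ ♟ ♟ · ♟ ♟ ♟ ♟│7
6│· · ♟ · · · · ·│6
5│· · · ♙ ♘ · · ·│5
4│· · · · · · · ·│4
3│· · · · · · · ·│3
2│♙ ♙ ♙ ♙ · ♙ ♙ ♙│2
1│♖ · ♗ ♝ ♔ ♗ · ♖│1
  ─────────────────
  a b c d e f g h


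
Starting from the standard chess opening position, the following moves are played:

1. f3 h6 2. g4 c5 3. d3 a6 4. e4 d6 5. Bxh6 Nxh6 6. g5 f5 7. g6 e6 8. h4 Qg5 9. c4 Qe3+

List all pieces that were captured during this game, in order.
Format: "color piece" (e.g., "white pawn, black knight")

Tracking captures:
  Bxh6: captured black pawn
  Nxh6: captured white bishop

black pawn, white bishop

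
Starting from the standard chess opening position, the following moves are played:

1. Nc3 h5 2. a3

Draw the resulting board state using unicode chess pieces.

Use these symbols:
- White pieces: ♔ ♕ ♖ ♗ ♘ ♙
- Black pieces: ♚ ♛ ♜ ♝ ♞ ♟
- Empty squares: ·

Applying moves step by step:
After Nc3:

♜ ♞ ♝ ♛ ♚ ♝ ♞ ♜
♟ ♟ ♟ ♟ ♟ ♟ ♟ ♟
· · · · · · · ·
· · · · · · · ·
· · · · · · · ·
· · ♘ · · · · ·
♙ ♙ ♙ ♙ ♙ ♙ ♙ ♙
♖ · ♗ ♕ ♔ ♗ ♘ ♖


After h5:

♜ ♞ ♝ ♛ ♚ ♝ ♞ ♜
♟ ♟ ♟ ♟ ♟ ♟ ♟ ·
· · · · · · · ·
· · · · · · · ♟
· · · · · · · ·
· · ♘ · · · · ·
♙ ♙ ♙ ♙ ♙ ♙ ♙ ♙
♖ · ♗ ♕ ♔ ♗ ♘ ♖


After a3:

♜ ♞ ♝ ♛ ♚ ♝ ♞ ♜
♟ ♟ ♟ ♟ ♟ ♟ ♟ ·
· · · · · · · ·
· · · · · · · ♟
· · · · · · · ·
♙ · ♘ · · · · ·
· ♙ ♙ ♙ ♙ ♙ ♙ ♙
♖ · ♗ ♕ ♔ ♗ ♘ ♖



  a b c d e f g h
  ─────────────────
8│♜ ♞ ♝ ♛ ♚ ♝ ♞ ♜│8
7│♟ ♟ ♟ ♟ ♟ ♟ ♟ ·│7
6│· · · · · · · ·│6
5│· · · · · · · ♟│5
4│· · · · · · · ·│4
3│♙ · ♘ · · · · ·│3
2│· ♙ ♙ ♙ ♙ ♙ ♙ ♙│2
1│♖ · ♗ ♕ ♔ ♗ ♘ ♖│1
  ─────────────────
  a b c d e f g h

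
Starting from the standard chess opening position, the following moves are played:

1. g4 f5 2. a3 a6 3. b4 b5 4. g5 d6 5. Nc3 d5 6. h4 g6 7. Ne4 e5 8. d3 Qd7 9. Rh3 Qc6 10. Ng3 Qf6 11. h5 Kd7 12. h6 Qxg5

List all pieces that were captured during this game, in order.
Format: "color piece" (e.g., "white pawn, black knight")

Tracking captures:
  Qxg5: captured white pawn

white pawn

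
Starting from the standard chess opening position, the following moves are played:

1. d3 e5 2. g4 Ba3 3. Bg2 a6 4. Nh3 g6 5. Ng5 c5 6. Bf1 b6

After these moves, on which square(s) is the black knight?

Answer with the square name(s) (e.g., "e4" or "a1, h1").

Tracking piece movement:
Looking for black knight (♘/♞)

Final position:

  a b c d e f g h
  ─────────────────
8│♜ ♞ ♝ ♛ ♚ · ♞ ♜│8
7│· · · ♟ · ♟ · ♟│7
6│♟ ♟ · · · · ♟ ·│6
5│· · ♟ · ♟ · ♘ ·│5
4│· · · · · · ♙ ·│4
3│♝ · · ♙ · · · ·│3
2│♙ ♙ ♙ · ♙ ♙ · ♙│2
1│♖ ♘ ♗ ♕ ♔ ♗ · ♖│1
  ─────────────────
  a b c d e f g h


b8, g8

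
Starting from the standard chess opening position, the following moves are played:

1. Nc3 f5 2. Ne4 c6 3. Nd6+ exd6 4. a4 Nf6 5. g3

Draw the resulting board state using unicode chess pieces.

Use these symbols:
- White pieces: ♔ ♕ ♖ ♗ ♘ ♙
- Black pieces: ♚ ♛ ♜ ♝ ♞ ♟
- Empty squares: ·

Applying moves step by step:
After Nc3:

♜ ♞ ♝ ♛ ♚ ♝ ♞ ♜
♟ ♟ ♟ ♟ ♟ ♟ ♟ ♟
· · · · · · · ·
· · · · · · · ·
· · · · · · · ·
· · ♘ · · · · ·
♙ ♙ ♙ ♙ ♙ ♙ ♙ ♙
♖ · ♗ ♕ ♔ ♗ ♘ ♖


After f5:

♜ ♞ ♝ ♛ ♚ ♝ ♞ ♜
♟ ♟ ♟ ♟ ♟ · ♟ ♟
· · · · · · · ·
· · · · · ♟ · ·
· · · · · · · ·
· · ♘ · · · · ·
♙ ♙ ♙ ♙ ♙ ♙ ♙ ♙
♖ · ♗ ♕ ♔ ♗ ♘ ♖


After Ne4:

♜ ♞ ♝ ♛ ♚ ♝ ♞ ♜
♟ ♟ ♟ ♟ ♟ · ♟ ♟
· · · · · · · ·
· · · · · ♟ · ·
· · · · ♘ · · ·
· · · · · · · ·
♙ ♙ ♙ ♙ ♙ ♙ ♙ ♙
♖ · ♗ ♕ ♔ ♗ ♘ ♖


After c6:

♜ ♞ ♝ ♛ ♚ ♝ ♞ ♜
♟ ♟ · ♟ ♟ · ♟ ♟
· · ♟ · · · · ·
· · · · · ♟ · ·
· · · · ♘ · · ·
· · · · · · · ·
♙ ♙ ♙ ♙ ♙ ♙ ♙ ♙
♖ · ♗ ♕ ♔ ♗ ♘ ♖


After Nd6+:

♜ ♞ ♝ ♛ ♚ ♝ ♞ ♜
♟ ♟ · ♟ ♟ · ♟ ♟
· · ♟ ♘ · · · ·
· · · · · ♟ · ·
· · · · · · · ·
· · · · · · · ·
♙ ♙ ♙ ♙ ♙ ♙ ♙ ♙
♖ · ♗ ♕ ♔ ♗ ♘ ♖


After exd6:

♜ ♞ ♝ ♛ ♚ ♝ ♞ ♜
♟ ♟ · ♟ · · ♟ ♟
· · ♟ ♟ · · · ·
· · · · · ♟ · ·
· · · · · · · ·
· · · · · · · ·
♙ ♙ ♙ ♙ ♙ ♙ ♙ ♙
♖ · ♗ ♕ ♔ ♗ ♘ ♖


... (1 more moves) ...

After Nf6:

♜ ♞ ♝ ♛ ♚ ♝ · ♜
♟ ♟ · ♟ · · ♟ ♟
· · ♟ ♟ · ♞ · ·
· · · · · ♟ · ·
♙ · · · · · · ·
· · · · · · · ·
· ♙ ♙ ♙ ♙ ♙ ♙ ♙
♖ · ♗ ♕ ♔ ♗ ♘ ♖


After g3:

♜ ♞ ♝ ♛ ♚ ♝ · ♜
♟ ♟ · ♟ · · ♟ ♟
· · ♟ ♟ · ♞ · ·
· · · · · ♟ · ·
♙ · · · · · · ·
· · · · · · ♙ ·
· ♙ ♙ ♙ ♙ ♙ · ♙
♖ · ♗ ♕ ♔ ♗ ♘ ♖



  a b c d e f g h
  ─────────────────
8│♜ ♞ ♝ ♛ ♚ ♝ · ♜│8
7│♟ ♟ · ♟ · · ♟ ♟│7
6│· · ♟ ♟ · ♞ · ·│6
5│· · · · · ♟ · ·│5
4│♙ · · · · · · ·│4
3│· · · · · · ♙ ·│3
2│· ♙ ♙ ♙ ♙ ♙ · ♙│2
1│♖ · ♗ ♕ ♔ ♗ ♘ ♖│1
  ─────────────────
  a b c d e f g h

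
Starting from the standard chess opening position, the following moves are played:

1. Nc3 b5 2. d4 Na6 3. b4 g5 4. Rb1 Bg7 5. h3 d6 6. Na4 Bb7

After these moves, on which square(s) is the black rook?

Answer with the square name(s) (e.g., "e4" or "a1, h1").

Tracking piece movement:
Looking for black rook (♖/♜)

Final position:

  a b c d e f g h
  ─────────────────
8│♜ · · ♛ ♚ · ♞ ♜│8
7│♟ ♝ ♟ · ♟ ♟ ♝ ♟│7
6│♞ · · ♟ · · · ·│6
5│· ♟ · · · · ♟ ·│5
4│♘ ♙ · ♙ · · · ·│4
3│· · · · · · · ♙│3
2│♙ · ♙ · ♙ ♙ ♙ ·│2
1│· ♖ ♗ ♕ ♔ ♗ ♘ ♖│1
  ─────────────────
  a b c d e f g h


a8, h8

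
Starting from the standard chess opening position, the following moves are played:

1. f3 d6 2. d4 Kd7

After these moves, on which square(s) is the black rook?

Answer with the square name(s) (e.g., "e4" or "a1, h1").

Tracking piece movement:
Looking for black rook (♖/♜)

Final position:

  a b c d e f g h
  ─────────────────
8│♜ ♞ ♝ ♛ · ♝ ♞ ♜│8
7│♟ ♟ ♟ ♚ ♟ ♟ ♟ ♟│7
6│· · · ♟ · · · ·│6
5│· · · · · · · ·│5
4│· · · ♙ · · · ·│4
3│· · · · · ♙ · ·│3
2│♙ ♙ ♙ · ♙ · ♙ ♙│2
1│♖ ♘ ♗ ♕ ♔ ♗ ♘ ♖│1
  ─────────────────
  a b c d e f g h


a8, h8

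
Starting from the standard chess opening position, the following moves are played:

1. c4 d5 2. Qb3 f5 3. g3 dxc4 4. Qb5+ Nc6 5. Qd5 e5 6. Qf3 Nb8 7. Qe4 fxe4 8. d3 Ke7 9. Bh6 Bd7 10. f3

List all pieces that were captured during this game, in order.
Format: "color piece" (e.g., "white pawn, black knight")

Tracking captures:
  dxc4: captured white pawn
  fxe4: captured white queen

white pawn, white queen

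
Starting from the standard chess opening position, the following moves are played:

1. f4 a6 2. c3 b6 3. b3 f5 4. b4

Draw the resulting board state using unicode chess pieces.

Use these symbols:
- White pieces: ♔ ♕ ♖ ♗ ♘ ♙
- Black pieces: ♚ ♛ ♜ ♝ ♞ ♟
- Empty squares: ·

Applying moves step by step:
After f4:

♜ ♞ ♝ ♛ ♚ ♝ ♞ ♜
♟ ♟ ♟ ♟ ♟ ♟ ♟ ♟
· · · · · · · ·
· · · · · · · ·
· · · · · ♙ · ·
· · · · · · · ·
♙ ♙ ♙ ♙ ♙ · ♙ ♙
♖ ♘ ♗ ♕ ♔ ♗ ♘ ♖


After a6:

♜ ♞ ♝ ♛ ♚ ♝ ♞ ♜
· ♟ ♟ ♟ ♟ ♟ ♟ ♟
♟ · · · · · · ·
· · · · · · · ·
· · · · · ♙ · ·
· · · · · · · ·
♙ ♙ ♙ ♙ ♙ · ♙ ♙
♖ ♘ ♗ ♕ ♔ ♗ ♘ ♖


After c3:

♜ ♞ ♝ ♛ ♚ ♝ ♞ ♜
· ♟ ♟ ♟ ♟ ♟ ♟ ♟
♟ · · · · · · ·
· · · · · · · ·
· · · · · ♙ · ·
· · ♙ · · · · ·
♙ ♙ · ♙ ♙ · ♙ ♙
♖ ♘ ♗ ♕ ♔ ♗ ♘ ♖


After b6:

♜ ♞ ♝ ♛ ♚ ♝ ♞ ♜
· · ♟ ♟ ♟ ♟ ♟ ♟
♟ ♟ · · · · · ·
· · · · · · · ·
· · · · · ♙ · ·
· · ♙ · · · · ·
♙ ♙ · ♙ ♙ · ♙ ♙
♖ ♘ ♗ ♕ ♔ ♗ ♘ ♖


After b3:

♜ ♞ ♝ ♛ ♚ ♝ ♞ ♜
· · ♟ ♟ ♟ ♟ ♟ ♟
♟ ♟ · · · · · ·
· · · · · · · ·
· · · · · ♙ · ·
· ♙ ♙ · · · · ·
♙ · · ♙ ♙ · ♙ ♙
♖ ♘ ♗ ♕ ♔ ♗ ♘ ♖


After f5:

♜ ♞ ♝ ♛ ♚ ♝ ♞ ♜
· · ♟ ♟ ♟ · ♟ ♟
♟ ♟ · · · · · ·
· · · · · ♟ · ·
· · · · · ♙ · ·
· ♙ ♙ · · · · ·
♙ · · ♙ ♙ · ♙ ♙
♖ ♘ ♗ ♕ ♔ ♗ ♘ ♖


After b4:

♜ ♞ ♝ ♛ ♚ ♝ ♞ ♜
· · ♟ ♟ ♟ · ♟ ♟
♟ ♟ · · · · · ·
· · · · · ♟ · ·
· ♙ · · · ♙ · ·
· · ♙ · · · · ·
♙ · · ♙ ♙ · ♙ ♙
♖ ♘ ♗ ♕ ♔ ♗ ♘ ♖



  a b c d e f g h
  ─────────────────
8│♜ ♞ ♝ ♛ ♚ ♝ ♞ ♜│8
7│· · ♟ ♟ ♟ · ♟ ♟│7
6│♟ ♟ · · · · · ·│6
5│· · · · · ♟ · ·│5
4│· ♙ · · · ♙ · ·│4
3│· · ♙ · · · · ·│3
2│♙ · · ♙ ♙ · ♙ ♙│2
1│♖ ♘ ♗ ♕ ♔ ♗ ♘ ♖│1
  ─────────────────
  a b c d e f g h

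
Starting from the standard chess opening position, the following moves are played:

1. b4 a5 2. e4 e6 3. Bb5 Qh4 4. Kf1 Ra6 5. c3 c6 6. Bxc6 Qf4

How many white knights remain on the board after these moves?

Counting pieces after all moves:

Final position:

  a b c d e f g h
  ─────────────────
8│· ♞ ♝ · ♚ ♝ ♞ ♜│8
7│· ♟ · ♟ · ♟ ♟ ♟│7
6│♜ · ♗ · ♟ · · ·│6
5│♟ · · · · · · ·│5
4│· ♙ · · ♙ ♛ · ·│4
3│· · ♙ · · · · ·│3
2│♙ · · ♙ · ♙ ♙ ♙│2
1│♖ ♘ ♗ ♕ · ♔ ♘ ♖│1
  ─────────────────
  a b c d e f g h


2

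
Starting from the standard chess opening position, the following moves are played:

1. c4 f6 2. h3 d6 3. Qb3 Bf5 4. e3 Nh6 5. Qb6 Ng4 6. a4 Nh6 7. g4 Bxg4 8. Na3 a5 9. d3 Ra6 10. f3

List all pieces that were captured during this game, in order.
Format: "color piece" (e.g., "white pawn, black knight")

Tracking captures:
  Bxg4: captured white pawn

white pawn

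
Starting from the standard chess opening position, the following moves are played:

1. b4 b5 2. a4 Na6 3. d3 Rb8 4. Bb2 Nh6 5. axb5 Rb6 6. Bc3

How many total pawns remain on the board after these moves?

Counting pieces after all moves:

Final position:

  a b c d e f g h
  ─────────────────
8│· · ♝ ♛ ♚ ♝ · ♜│8
7│♟ · ♟ ♟ ♟ ♟ ♟ ♟│7
6│♞ ♜ · · · · · ♞│6
5│· ♙ · · · · · ·│5
4│· ♙ · · · · · ·│4
3│· · ♗ ♙ · · · ·│3
2│· · ♙ · ♙ ♙ ♙ ♙│2
1│♖ ♘ · ♕ ♔ ♗ ♘ ♖│1
  ─────────────────
  a b c d e f g h


15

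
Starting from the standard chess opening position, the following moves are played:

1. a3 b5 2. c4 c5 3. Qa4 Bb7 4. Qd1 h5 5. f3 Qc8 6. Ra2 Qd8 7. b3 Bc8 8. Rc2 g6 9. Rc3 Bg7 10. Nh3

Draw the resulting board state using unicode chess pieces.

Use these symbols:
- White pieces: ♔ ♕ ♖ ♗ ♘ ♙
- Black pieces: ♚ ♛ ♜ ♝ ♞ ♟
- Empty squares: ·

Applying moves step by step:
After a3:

♜ ♞ ♝ ♛ ♚ ♝ ♞ ♜
♟ ♟ ♟ ♟ ♟ ♟ ♟ ♟
· · · · · · · ·
· · · · · · · ·
· · · · · · · ·
♙ · · · · · · ·
· ♙ ♙ ♙ ♙ ♙ ♙ ♙
♖ ♘ ♗ ♕ ♔ ♗ ♘ ♖


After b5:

♜ ♞ ♝ ♛ ♚ ♝ ♞ ♜
♟ · ♟ ♟ ♟ ♟ ♟ ♟
· · · · · · · ·
· ♟ · · · · · ·
· · · · · · · ·
♙ · · · · · · ·
· ♙ ♙ ♙ ♙ ♙ ♙ ♙
♖ ♘ ♗ ♕ ♔ ♗ ♘ ♖


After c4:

♜ ♞ ♝ ♛ ♚ ♝ ♞ ♜
♟ · ♟ ♟ ♟ ♟ ♟ ♟
· · · · · · · ·
· ♟ · · · · · ·
· · ♙ · · · · ·
♙ · · · · · · ·
· ♙ · ♙ ♙ ♙ ♙ ♙
♖ ♘ ♗ ♕ ♔ ♗ ♘ ♖


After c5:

♜ ♞ ♝ ♛ ♚ ♝ ♞ ♜
♟ · · ♟ ♟ ♟ ♟ ♟
· · · · · · · ·
· ♟ ♟ · · · · ·
· · ♙ · · · · ·
♙ · · · · · · ·
· ♙ · ♙ ♙ ♙ ♙ ♙
♖ ♘ ♗ ♕ ♔ ♗ ♘ ♖


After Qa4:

♜ ♞ ♝ ♛ ♚ ♝ ♞ ♜
♟ · · ♟ ♟ ♟ ♟ ♟
· · · · · · · ·
· ♟ ♟ · · · · ·
♕ · ♙ · · · · ·
♙ · · · · · · ·
· ♙ · ♙ ♙ ♙ ♙ ♙
♖ ♘ ♗ · ♔ ♗ ♘ ♖


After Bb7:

♜ ♞ · ♛ ♚ ♝ ♞ ♜
♟ ♝ · ♟ ♟ ♟ ♟ ♟
· · · · · · · ·
· ♟ ♟ · · · · ·
♕ · ♙ · · · · ·
♙ · · · · · · ·
· ♙ · ♙ ♙ ♙ ♙ ♙
♖ ♘ ♗ · ♔ ♗ ♘ ♖


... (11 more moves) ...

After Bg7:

♜ ♞ ♝ ♛ ♚ · ♞ ♜
♟ · · ♟ ♟ ♟ ♝ ·
· · · · · · ♟ ·
· ♟ ♟ · · · · ♟
· · ♙ · · · · ·
♙ ♙ ♖ · · ♙ · ·
· · · ♙ ♙ · ♙ ♙
· ♘ ♗ ♕ ♔ ♗ ♘ ♖


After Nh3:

♜ ♞ ♝ ♛ ♚ · ♞ ♜
♟ · · ♟ ♟ ♟ ♝ ·
· · · · · · ♟ ·
· ♟ ♟ · · · · ♟
· · ♙ · · · · ·
♙ ♙ ♖ · · ♙ · ♘
· · · ♙ ♙ · ♙ ♙
· ♘ ♗ ♕ ♔ ♗ · ♖



  a b c d e f g h
  ─────────────────
8│♜ ♞ ♝ ♛ ♚ · ♞ ♜│8
7│♟ · · ♟ ♟ ♟ ♝ ·│7
6│· · · · · · ♟ ·│6
5│· ♟ ♟ · · · · ♟│5
4│· · ♙ · · · · ·│4
3│♙ ♙ ♖ · · ♙ · ♘│3
2│· · · ♙ ♙ · ♙ ♙│2
1│· ♘ ♗ ♕ ♔ ♗ · ♖│1
  ─────────────────
  a b c d e f g h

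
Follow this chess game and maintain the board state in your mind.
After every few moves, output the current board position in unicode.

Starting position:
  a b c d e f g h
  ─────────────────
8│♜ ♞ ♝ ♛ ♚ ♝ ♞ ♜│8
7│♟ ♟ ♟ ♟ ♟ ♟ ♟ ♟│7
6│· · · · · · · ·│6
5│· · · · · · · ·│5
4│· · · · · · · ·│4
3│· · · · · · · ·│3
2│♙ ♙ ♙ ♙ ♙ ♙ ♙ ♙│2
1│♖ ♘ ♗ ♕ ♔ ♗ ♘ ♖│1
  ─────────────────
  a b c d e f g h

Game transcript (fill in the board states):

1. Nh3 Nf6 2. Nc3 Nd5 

  a b c d e f g h
  ─────────────────
8│♜ ♞ ♝ ♛ ♚ ♝ · ♜│8
7│♟ ♟ ♟ ♟ ♟ ♟ ♟ ♟│7
6│· · · · · · · ·│6
5│· · · ♞ · · · ·│5
4│· · · · · · · ·│4
3│· · ♘ · · · · ♘│3
2│♙ ♙ ♙ ♙ ♙ ♙ ♙ ♙│2
1│♖ · ♗ ♕ ♔ ♗ · ♖│1
  ─────────────────
  a b c d e f g h

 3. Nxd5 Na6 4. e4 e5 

  a b c d e f g h
  ─────────────────
8│♜ · ♝ ♛ ♚ ♝ · ♜│8
7│♟ ♟ ♟ ♟ · ♟ ♟ ♟│7
6│♞ · · · · · · ·│6
5│· · · ♘ ♟ · · ·│5
4│· · · · ♙ · · ·│4
3│· · · · · · · ♘│3
2│♙ ♙ ♙ ♙ · ♙ ♙ ♙│2
1│♖ · ♗ ♕ ♔ ♗ · ♖│1
  ─────────────────
  a b c d e f g h

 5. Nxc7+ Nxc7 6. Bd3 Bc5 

  a b c d e f g h
  ─────────────────
8│♜ · ♝ ♛ ♚ · · ♜│8
7│♟ ♟ ♞ ♟ · ♟ ♟ ♟│7
6│· · · · · · · ·│6
5│· · ♝ · ♟ · · ·│5
4│· · · · ♙ · · ·│4
3│· · · ♗ · · · ♘│3
2│♙ ♙ ♙ ♙ · ♙ ♙ ♙│2
1│♖ · ♗ ♕ ♔ · · ♖│1
  ─────────────────
  a b c d e f g h

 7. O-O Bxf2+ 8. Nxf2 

  a b c d e f g h
  ─────────────────
8│♜ · ♝ ♛ ♚ · · ♜│8
7│♟ ♟ ♞ ♟ · ♟ ♟ ♟│7
6│· · · · · · · ·│6
5│· · · · ♟ · · ·│5
4│· · · · ♙ · · ·│4
3│· · · ♗ · · · ·│3
2│♙ ♙ ♙ ♙ · ♘ ♙ ♙│2
1│♖ · ♗ ♕ · ♖ ♔ ·│1
  ─────────────────
  a b c d e f g h


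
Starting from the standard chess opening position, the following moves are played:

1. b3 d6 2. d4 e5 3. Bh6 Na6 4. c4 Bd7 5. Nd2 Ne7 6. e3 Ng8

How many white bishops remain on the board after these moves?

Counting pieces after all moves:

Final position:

  a b c d e f g h
  ─────────────────
8│♜ · · ♛ ♚ ♝ ♞ ♜│8
7│♟ ♟ ♟ ♝ · ♟ ♟ ♟│7
6│♞ · · ♟ · · · ♗│6
5│· · · · ♟ · · ·│5
4│· · ♙ ♙ · · · ·│4
3│· ♙ · · ♙ · · ·│3
2│♙ · · ♘ · ♙ ♙ ♙│2
1│♖ · · ♕ ♔ ♗ ♘ ♖│1
  ─────────────────
  a b c d e f g h


2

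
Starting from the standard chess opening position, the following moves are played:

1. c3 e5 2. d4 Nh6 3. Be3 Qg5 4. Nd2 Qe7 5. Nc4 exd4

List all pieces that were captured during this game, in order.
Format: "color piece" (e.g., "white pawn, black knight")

Tracking captures:
  exd4: captured white pawn

white pawn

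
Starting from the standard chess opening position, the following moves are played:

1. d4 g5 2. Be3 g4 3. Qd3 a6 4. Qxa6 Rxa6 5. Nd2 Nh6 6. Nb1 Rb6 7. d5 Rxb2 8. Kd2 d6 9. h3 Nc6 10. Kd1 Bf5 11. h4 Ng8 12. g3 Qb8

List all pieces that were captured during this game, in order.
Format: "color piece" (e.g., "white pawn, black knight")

Tracking captures:
  Qxa6: captured black pawn
  Rxa6: captured white queen
  Rxb2: captured white pawn

black pawn, white queen, white pawn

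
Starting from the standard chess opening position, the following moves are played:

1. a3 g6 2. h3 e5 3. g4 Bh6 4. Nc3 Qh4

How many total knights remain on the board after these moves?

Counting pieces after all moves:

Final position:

  a b c d e f g h
  ─────────────────
8│♜ ♞ ♝ · ♚ · ♞ ♜│8
7│♟ ♟ ♟ ♟ · ♟ · ♟│7
6│· · · · · · ♟ ♝│6
5│· · · · ♟ · · ·│5
4│· · · · · · ♙ ♛│4
3│♙ · ♘ · · · · ♙│3
2│· ♙ ♙ ♙ ♙ ♙ · ·│2
1│♖ · ♗ ♕ ♔ ♗ ♘ ♖│1
  ─────────────────
  a b c d e f g h


4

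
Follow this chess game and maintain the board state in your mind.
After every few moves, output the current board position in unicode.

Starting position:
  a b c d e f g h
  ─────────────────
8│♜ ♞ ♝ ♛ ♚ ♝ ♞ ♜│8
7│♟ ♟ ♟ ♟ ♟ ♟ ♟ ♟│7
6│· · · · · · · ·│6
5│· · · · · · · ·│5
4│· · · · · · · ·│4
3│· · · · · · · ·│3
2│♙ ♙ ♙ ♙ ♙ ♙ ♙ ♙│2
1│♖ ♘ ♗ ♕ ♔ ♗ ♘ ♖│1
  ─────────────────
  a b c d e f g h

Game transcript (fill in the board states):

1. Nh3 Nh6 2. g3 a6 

  a b c d e f g h
  ─────────────────
8│♜ ♞ ♝ ♛ ♚ ♝ · ♜│8
7│· ♟ ♟ ♟ ♟ ♟ ♟ ♟│7
6│♟ · · · · · · ♞│6
5│· · · · · · · ·│5
4│· · · · · · · ·│4
3│· · · · · · ♙ ♘│3
2│♙ ♙ ♙ ♙ ♙ ♙ · ♙│2
1│♖ ♘ ♗ ♕ ♔ ♗ · ♖│1
  ─────────────────
  a b c d e f g h

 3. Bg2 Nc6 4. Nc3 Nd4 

  a b c d e f g h
  ─────────────────
8│♜ · ♝ ♛ ♚ ♝ · ♜│8
7│· ♟ ♟ ♟ ♟ ♟ ♟ ♟│7
6│♟ · · · · · · ♞│6
5│· · · · · · · ·│5
4│· · · ♞ · · · ·│4
3│· · ♘ · · · ♙ ♘│3
2│♙ ♙ ♙ ♙ ♙ ♙ ♗ ♙│2
1│♖ · ♗ ♕ ♔ · · ♖│1
  ─────────────────
  a b c d e f g h

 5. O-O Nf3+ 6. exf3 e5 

  a b c d e f g h
  ─────────────────
8│♜ · ♝ ♛ ♚ ♝ · ♜│8
7│· ♟ ♟ ♟ · ♟ ♟ ♟│7
6│♟ · · · · · · ♞│6
5│· · · · ♟ · · ·│5
4│· · · · · · · ·│4
3│· · ♘ · · ♙ ♙ ♘│3
2│♙ ♙ ♙ ♙ · ♙ ♗ ♙│2
1│♖ · ♗ ♕ · ♖ ♔ ·│1
  ─────────────────
  a b c d e f g h

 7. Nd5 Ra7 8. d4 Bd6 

  a b c d e f g h
  ─────────────────
8│· · ♝ ♛ ♚ · · ♜│8
7│♜ ♟ ♟ ♟ · ♟ ♟ ♟│7
6│♟ · · ♝ · · · ♞│6
5│· · · ♘ ♟ · · ·│5
4│· · · ♙ · · · ·│4
3│· · · · · ♙ ♙ ♘│3
2│♙ ♙ ♙ · · ♙ ♗ ♙│2
1│♖ · ♗ ♕ · ♖ ♔ ·│1
  ─────────────────
  a b c d e f g h

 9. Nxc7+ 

  a b c d e f g h
  ─────────────────
8│· · ♝ ♛ ♚ · · ♜│8
7│♜ ♟ ♘ ♟ · ♟ ♟ ♟│7
6│♟ · · ♝ · · · ♞│6
5│· · · · ♟ · · ·│5
4│· · · ♙ · · · ·│4
3│· · · · · ♙ ♙ ♘│3
2│♙ ♙ ♙ · · ♙ ♗ ♙│2
1│♖ · ♗ ♕ · ♖ ♔ ·│1
  ─────────────────
  a b c d e f g h
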